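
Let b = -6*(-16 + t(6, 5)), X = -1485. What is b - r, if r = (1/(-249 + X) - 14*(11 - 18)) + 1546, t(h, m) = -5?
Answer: -2632211/1734 ≈ -1518.0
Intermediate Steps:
b = 126 (b = -6*(-16 - 5) = -6*(-21) = 126)
r = 2850695/1734 (r = (1/(-249 - 1485) - 14*(11 - 18)) + 1546 = (1/(-1734) - 14*(-7)) + 1546 = (-1/1734 + 98) + 1546 = 169931/1734 + 1546 = 2850695/1734 ≈ 1644.0)
b - r = 126 - 1*2850695/1734 = 126 - 2850695/1734 = -2632211/1734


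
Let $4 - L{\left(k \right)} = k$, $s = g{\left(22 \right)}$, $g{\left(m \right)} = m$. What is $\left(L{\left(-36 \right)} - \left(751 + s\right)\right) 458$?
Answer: $-335714$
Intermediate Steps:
$s = 22$
$L{\left(k \right)} = 4 - k$
$\left(L{\left(-36 \right)} - \left(751 + s\right)\right) 458 = \left(\left(4 - -36\right) - 773\right) 458 = \left(\left(4 + 36\right) - 773\right) 458 = \left(40 - 773\right) 458 = \left(-733\right) 458 = -335714$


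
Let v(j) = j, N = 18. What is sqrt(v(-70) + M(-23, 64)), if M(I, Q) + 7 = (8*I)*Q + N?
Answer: 3*I*sqrt(1315) ≈ 108.79*I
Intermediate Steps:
M(I, Q) = 11 + 8*I*Q (M(I, Q) = -7 + ((8*I)*Q + 18) = -7 + (8*I*Q + 18) = -7 + (18 + 8*I*Q) = 11 + 8*I*Q)
sqrt(v(-70) + M(-23, 64)) = sqrt(-70 + (11 + 8*(-23)*64)) = sqrt(-70 + (11 - 11776)) = sqrt(-70 - 11765) = sqrt(-11835) = 3*I*sqrt(1315)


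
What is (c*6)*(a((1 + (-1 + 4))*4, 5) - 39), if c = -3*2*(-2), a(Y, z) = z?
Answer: -2448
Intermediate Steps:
c = 12 (c = -6*(-2) = 12)
(c*6)*(a((1 + (-1 + 4))*4, 5) - 39) = (12*6)*(5 - 39) = 72*(-34) = -2448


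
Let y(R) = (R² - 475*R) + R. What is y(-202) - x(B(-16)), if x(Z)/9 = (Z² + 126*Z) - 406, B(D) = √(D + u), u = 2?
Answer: 140332 - 1134*I*√14 ≈ 1.4033e+5 - 4243.0*I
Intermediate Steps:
y(R) = R² - 474*R
B(D) = √(2 + D) (B(D) = √(D + 2) = √(2 + D))
x(Z) = -3654 + 9*Z² + 1134*Z (x(Z) = 9*((Z² + 126*Z) - 406) = 9*(-406 + Z² + 126*Z) = -3654 + 9*Z² + 1134*Z)
y(-202) - x(B(-16)) = -202*(-474 - 202) - (-3654 + 9*(√(2 - 16))² + 1134*√(2 - 16)) = -202*(-676) - (-3654 + 9*(√(-14))² + 1134*√(-14)) = 136552 - (-3654 + 9*(I*√14)² + 1134*(I*√14)) = 136552 - (-3654 + 9*(-14) + 1134*I*√14) = 136552 - (-3654 - 126 + 1134*I*√14) = 136552 - (-3780 + 1134*I*√14) = 136552 + (3780 - 1134*I*√14) = 140332 - 1134*I*√14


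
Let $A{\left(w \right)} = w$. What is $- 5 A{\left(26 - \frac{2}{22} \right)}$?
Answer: $- \frac{1425}{11} \approx -129.55$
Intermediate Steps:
$- 5 A{\left(26 - \frac{2}{22} \right)} = - 5 \left(26 - \frac{2}{22}\right) = - 5 \left(26 - 2 \cdot \frac{1}{22}\right) = - 5 \left(26 - \frac{1}{11}\right) = \left(-5\right) \frac{285}{11} = - \frac{1425}{11}$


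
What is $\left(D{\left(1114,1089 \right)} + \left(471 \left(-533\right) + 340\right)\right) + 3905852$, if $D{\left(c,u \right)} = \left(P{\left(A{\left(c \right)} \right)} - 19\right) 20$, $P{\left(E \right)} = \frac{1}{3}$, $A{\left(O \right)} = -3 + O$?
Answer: $\frac{10964327}{3} \approx 3.6548 \cdot 10^{6}$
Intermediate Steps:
$P{\left(E \right)} = \frac{1}{3}$
$D{\left(c,u \right)} = - \frac{1120}{3}$ ($D{\left(c,u \right)} = \left(\frac{1}{3} - 19\right) 20 = \left(- \frac{56}{3}\right) 20 = - \frac{1120}{3}$)
$\left(D{\left(1114,1089 \right)} + \left(471 \left(-533\right) + 340\right)\right) + 3905852 = \left(- \frac{1120}{3} + \left(471 \left(-533\right) + 340\right)\right) + 3905852 = \left(- \frac{1120}{3} + \left(-251043 + 340\right)\right) + 3905852 = \left(- \frac{1120}{3} - 250703\right) + 3905852 = - \frac{753229}{3} + 3905852 = \frac{10964327}{3}$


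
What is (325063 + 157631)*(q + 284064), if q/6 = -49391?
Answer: -5928447708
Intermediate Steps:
q = -296346 (q = 6*(-49391) = -296346)
(325063 + 157631)*(q + 284064) = (325063 + 157631)*(-296346 + 284064) = 482694*(-12282) = -5928447708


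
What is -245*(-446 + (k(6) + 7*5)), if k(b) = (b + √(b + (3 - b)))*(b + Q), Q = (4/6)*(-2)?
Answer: 93835 - 3430*√3/3 ≈ 91855.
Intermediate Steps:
Q = -4/3 (Q = (4*(⅙))*(-2) = (⅔)*(-2) = -4/3 ≈ -1.3333)
k(b) = (-4/3 + b)*(b + √3) (k(b) = (b + √(b + (3 - b)))*(b - 4/3) = (b + √3)*(-4/3 + b) = (-4/3 + b)*(b + √3))
-245*(-446 + (k(6) + 7*5)) = -245*(-446 + ((6² - 4/3*6 - 4*√3/3 + 6*√3) + 7*5)) = -245*(-446 + ((36 - 8 - 4*√3/3 + 6*√3) + 35)) = -245*(-446 + ((28 + 14*√3/3) + 35)) = -245*(-446 + (63 + 14*√3/3)) = -245*(-383 + 14*√3/3) = 93835 - 3430*√3/3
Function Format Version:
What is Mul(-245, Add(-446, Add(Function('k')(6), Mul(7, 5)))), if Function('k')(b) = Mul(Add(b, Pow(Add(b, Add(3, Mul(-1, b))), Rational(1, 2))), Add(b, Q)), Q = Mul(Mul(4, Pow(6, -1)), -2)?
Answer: Add(93835, Mul(Rational(-3430, 3), Pow(3, Rational(1, 2)))) ≈ 91855.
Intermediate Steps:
Q = Rational(-4, 3) (Q = Mul(Mul(4, Rational(1, 6)), -2) = Mul(Rational(2, 3), -2) = Rational(-4, 3) ≈ -1.3333)
Function('k')(b) = Mul(Add(Rational(-4, 3), b), Add(b, Pow(3, Rational(1, 2)))) (Function('k')(b) = Mul(Add(b, Pow(Add(b, Add(3, Mul(-1, b))), Rational(1, 2))), Add(b, Rational(-4, 3))) = Mul(Add(b, Pow(3, Rational(1, 2))), Add(Rational(-4, 3), b)) = Mul(Add(Rational(-4, 3), b), Add(b, Pow(3, Rational(1, 2)))))
Mul(-245, Add(-446, Add(Function('k')(6), Mul(7, 5)))) = Mul(-245, Add(-446, Add(Add(Pow(6, 2), Mul(Rational(-4, 3), 6), Mul(Rational(-4, 3), Pow(3, Rational(1, 2))), Mul(6, Pow(3, Rational(1, 2)))), Mul(7, 5)))) = Mul(-245, Add(-446, Add(Add(36, -8, Mul(Rational(-4, 3), Pow(3, Rational(1, 2))), Mul(6, Pow(3, Rational(1, 2)))), 35))) = Mul(-245, Add(-446, Add(Add(28, Mul(Rational(14, 3), Pow(3, Rational(1, 2)))), 35))) = Mul(-245, Add(-446, Add(63, Mul(Rational(14, 3), Pow(3, Rational(1, 2)))))) = Mul(-245, Add(-383, Mul(Rational(14, 3), Pow(3, Rational(1, 2))))) = Add(93835, Mul(Rational(-3430, 3), Pow(3, Rational(1, 2))))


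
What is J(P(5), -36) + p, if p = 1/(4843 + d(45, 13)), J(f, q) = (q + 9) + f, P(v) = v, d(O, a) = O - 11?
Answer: -107293/4877 ≈ -22.000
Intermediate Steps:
d(O, a) = -11 + O
J(f, q) = 9 + f + q (J(f, q) = (9 + q) + f = 9 + f + q)
p = 1/4877 (p = 1/(4843 + (-11 + 45)) = 1/(4843 + 34) = 1/4877 ≈ 0.00020504)
J(P(5), -36) + p = (9 + 5 - 36) + 1/4877 = -22 + 1/4877 = -107293/4877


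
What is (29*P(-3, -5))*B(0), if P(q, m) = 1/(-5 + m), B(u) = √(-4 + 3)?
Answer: -29*I/10 ≈ -2.9*I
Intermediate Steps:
B(u) = I (B(u) = √(-1) = I)
(29*P(-3, -5))*B(0) = (29/(-5 - 5))*I = (29/(-10))*I = (29*(-⅒))*I = -29*I/10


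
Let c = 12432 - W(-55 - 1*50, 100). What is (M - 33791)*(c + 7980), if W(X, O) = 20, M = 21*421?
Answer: -508780400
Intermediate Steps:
M = 8841
c = 12412 (c = 12432 - 1*20 = 12432 - 20 = 12412)
(M - 33791)*(c + 7980) = (8841 - 33791)*(12412 + 7980) = -24950*20392 = -508780400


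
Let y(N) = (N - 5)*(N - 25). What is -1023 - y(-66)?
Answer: -7484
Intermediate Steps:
y(N) = (-25 + N)*(-5 + N) (y(N) = (-5 + N)*(-25 + N) = (-25 + N)*(-5 + N))
-1023 - y(-66) = -1023 - (125 + (-66)² - 30*(-66)) = -1023 - (125 + 4356 + 1980) = -1023 - 1*6461 = -1023 - 6461 = -7484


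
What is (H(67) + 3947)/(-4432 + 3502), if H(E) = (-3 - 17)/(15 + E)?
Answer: -53939/12710 ≈ -4.2438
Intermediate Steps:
H(E) = -20/(15 + E)
(H(67) + 3947)/(-4432 + 3502) = (-20/(15 + 67) + 3947)/(-4432 + 3502) = (-20/82 + 3947)/(-930) = (-20*1/82 + 3947)*(-1/930) = (-10/41 + 3947)*(-1/930) = (161817/41)*(-1/930) = -53939/12710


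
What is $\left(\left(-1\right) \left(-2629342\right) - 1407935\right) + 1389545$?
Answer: $2610952$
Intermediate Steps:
$\left(\left(-1\right) \left(-2629342\right) - 1407935\right) + 1389545 = \left(2629342 - 1407935\right) + 1389545 = 1221407 + 1389545 = 2610952$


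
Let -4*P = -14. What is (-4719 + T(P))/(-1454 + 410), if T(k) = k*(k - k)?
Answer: 1573/348 ≈ 4.5201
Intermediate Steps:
P = 7/2 (P = -¼*(-14) = 7/2 ≈ 3.5000)
T(k) = 0 (T(k) = k*0 = 0)
(-4719 + T(P))/(-1454 + 410) = (-4719 + 0)/(-1454 + 410) = -4719/(-1044) = -4719*(-1/1044) = 1573/348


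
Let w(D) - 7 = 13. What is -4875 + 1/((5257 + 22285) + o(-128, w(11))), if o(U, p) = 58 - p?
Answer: -134452499/27580 ≈ -4875.0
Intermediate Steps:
w(D) = 20 (w(D) = 7 + 13 = 20)
-4875 + 1/((5257 + 22285) + o(-128, w(11))) = -4875 + 1/((5257 + 22285) + (58 - 1*20)) = -4875 + 1/(27542 + (58 - 20)) = -4875 + 1/(27542 + 38) = -4875 + 1/27580 = -134452499/27580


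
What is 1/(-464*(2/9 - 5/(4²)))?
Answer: 9/377 ≈ 0.023873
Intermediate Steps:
1/(-464*(2/9 - 5/(4²))) = 1/(-464*(2*(⅑) - 5/16)) = 1/(-464*(2/9 - 5*1/16)) = 1/(-464*(2/9 - 5/16)) = 1/(-464*(-13/144)) = 1/(377/9) = 9/377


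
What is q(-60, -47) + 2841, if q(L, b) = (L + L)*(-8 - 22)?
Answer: 6441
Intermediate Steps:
q(L, b) = -60*L (q(L, b) = (2*L)*(-30) = -60*L)
q(-60, -47) + 2841 = -60*(-60) + 2841 = 3600 + 2841 = 6441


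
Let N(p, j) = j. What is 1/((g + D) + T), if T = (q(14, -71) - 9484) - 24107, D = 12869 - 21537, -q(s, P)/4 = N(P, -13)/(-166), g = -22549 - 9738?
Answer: -83/6187344 ≈ -1.3414e-5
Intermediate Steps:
g = -32287
q(s, P) = -26/83 (q(s, P) = -(-52)/(-166) = -(-52)*(-1)/166 = -4*13/166 = -26/83)
D = -8668
T = -2788079/83 (T = (-26/83 - 9484) - 24107 = -787198/83 - 24107 = -2788079/83 ≈ -33591.)
1/((g + D) + T) = 1/((-32287 - 8668) - 2788079/83) = 1/(-40955 - 2788079/83) = 1/(-6187344/83) = -83/6187344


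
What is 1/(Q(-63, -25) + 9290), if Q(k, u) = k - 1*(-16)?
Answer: 1/9243 ≈ 0.00010819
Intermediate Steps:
Q(k, u) = 16 + k (Q(k, u) = k + 16 = 16 + k)
1/(Q(-63, -25) + 9290) = 1/((16 - 63) + 9290) = 1/(-47 + 9290) = 1/9243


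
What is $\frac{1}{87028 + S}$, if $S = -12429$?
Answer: $\frac{1}{74599} \approx 1.3405 \cdot 10^{-5}$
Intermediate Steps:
$\frac{1}{87028 + S} = \frac{1}{87028 - 12429} = \frac{1}{74599}$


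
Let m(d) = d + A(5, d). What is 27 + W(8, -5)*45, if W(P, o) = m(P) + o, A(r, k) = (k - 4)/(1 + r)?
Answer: 192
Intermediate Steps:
A(r, k) = (-4 + k)/(1 + r)
m(d) = -⅔ + 7*d/6 (m(d) = d + (-4 + d)/(1 + 5) = d + (-4 + d)/6 = d + (-⅔ + d/6) = -⅔ + 7*d/6)
W(P, o) = -⅔ + o + 7*P/6 (W(P, o) = (-⅔ + 7*P/6) + o = -⅔ + o + 7*P/6)
27 + W(8, -5)*45 = 27 + (-⅔ - 5 + (7/6)*8)*45 = 27 + (-⅔ - 5 + 28/3)*45 = 27 + (11/3)*45 = 27 + 165 = 192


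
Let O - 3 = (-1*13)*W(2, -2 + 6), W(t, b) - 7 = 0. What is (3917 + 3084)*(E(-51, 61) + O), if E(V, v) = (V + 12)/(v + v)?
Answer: -75435775/122 ≈ -6.1833e+5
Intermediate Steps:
W(t, b) = 7 (W(t, b) = 7 + 0 = 7)
O = -88 (O = 3 - 1*13*7 = 3 - 13*7 = 3 - 91 = -88)
E(V, v) = (12 + V)/(2*v) (E(V, v) = (12 + V)/((2*v)) = (12 + V)*(1/(2*v)) = (12 + V)/(2*v))
(3917 + 3084)*(E(-51, 61) + O) = (3917 + 3084)*((½)*(12 - 51)/61 - 88) = 7001*((½)*(1/61)*(-39) - 88) = 7001*(-39/122 - 88) = 7001*(-10775/122) = -75435775/122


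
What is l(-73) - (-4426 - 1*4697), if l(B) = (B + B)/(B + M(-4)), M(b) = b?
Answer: 702617/77 ≈ 9124.9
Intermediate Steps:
l(B) = 2*B/(-4 + B) (l(B) = (B + B)/(B - 4) = (2*B)/(-4 + B) = 2*B/(-4 + B))
l(-73) - (-4426 - 1*4697) = 2*(-73)/(-4 - 73) - (-4426 - 1*4697) = 2*(-73)/(-77) - (-4426 - 4697) = 2*(-73)*(-1/77) - 1*(-9123) = 146/77 + 9123 = 702617/77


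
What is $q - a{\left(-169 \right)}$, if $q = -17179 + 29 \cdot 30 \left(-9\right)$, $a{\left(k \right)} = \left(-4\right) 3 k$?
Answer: $-27037$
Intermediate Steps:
$a{\left(k \right)} = - 12 k$
$q = -25009$ ($q = -17179 + 870 \left(-9\right) = -17179 - 7830 = -25009$)
$q - a{\left(-169 \right)} = -25009 - \left(-12\right) \left(-169\right) = -25009 - 2028 = -27037$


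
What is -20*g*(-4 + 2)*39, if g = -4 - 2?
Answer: -9360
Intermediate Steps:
g = -6
-20*g*(-4 + 2)*39 = -(-120)*(-4 + 2)*39 = -(-120)*(-2)*39 = -20*12*39 = -240*39 = -9360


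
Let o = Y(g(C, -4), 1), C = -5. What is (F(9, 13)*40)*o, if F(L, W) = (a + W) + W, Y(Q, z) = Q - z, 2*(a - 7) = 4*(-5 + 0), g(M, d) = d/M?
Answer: -184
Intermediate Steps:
a = -3 (a = 7 + (4*(-5 + 0))/2 = 7 + (4*(-5))/2 = 7 + (½)*(-20) = 7 - 10 = -3)
o = -⅕ (o = -4/(-5) - 1*1 = -4*(-⅕) - 1 = ⅘ - 1 = -⅕ ≈ -0.20000)
F(L, W) = -3 + 2*W (F(L, W) = (-3 + W) + W = -3 + 2*W)
(F(9, 13)*40)*o = ((-3 + 2*13)*40)*(-⅕) = ((-3 + 26)*40)*(-⅕) = (23*40)*(-⅕) = 920*(-⅕) = -184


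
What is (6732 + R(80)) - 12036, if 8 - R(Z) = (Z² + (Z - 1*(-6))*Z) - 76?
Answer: -18500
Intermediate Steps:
R(Z) = 84 - Z² - Z*(6 + Z) (R(Z) = 8 - ((Z² + (Z - 1*(-6))*Z) - 76) = 8 - ((Z² + (Z + 6)*Z) - 76) = 8 - ((Z² + (6 + Z)*Z) - 76) = 8 - ((Z² + Z*(6 + Z)) - 76) = 8 - (-76 + Z² + Z*(6 + Z)) = 8 + (76 - Z² - Z*(6 + Z)) = 84 - Z² - Z*(6 + Z))
(6732 + R(80)) - 12036 = (6732 + (84 - 6*80 - 2*80²)) - 12036 = (6732 + (84 - 480 - 2*6400)) - 12036 = (6732 + (84 - 480 - 12800)) - 12036 = (6732 - 13196) - 12036 = -6464 - 12036 = -18500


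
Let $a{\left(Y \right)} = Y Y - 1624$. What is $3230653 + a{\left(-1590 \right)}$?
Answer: $5757129$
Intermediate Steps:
$a{\left(Y \right)} = -1624 + Y^{2}$ ($a{\left(Y \right)} = Y^{2} - 1624 = -1624 + Y^{2}$)
$3230653 + a{\left(-1590 \right)} = 3230653 - \left(1624 - \left(-1590\right)^{2}\right) = 3230653 + \left(-1624 + 2528100\right) = 3230653 + 2526476 = 5757129$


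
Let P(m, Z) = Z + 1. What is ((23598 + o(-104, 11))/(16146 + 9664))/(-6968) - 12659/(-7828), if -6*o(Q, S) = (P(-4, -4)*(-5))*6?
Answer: 569115400249/351954864560 ≈ 1.6170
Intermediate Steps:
P(m, Z) = 1 + Z
o(Q, S) = -15 (o(Q, S) = -(1 - 4)*(-5)*6/6 = -(-3*(-5))*6/6 = -5*6/2 = -⅙*90 = -15)
((23598 + o(-104, 11))/(16146 + 9664))/(-6968) - 12659/(-7828) = ((23598 - 15)/(16146 + 9664))/(-6968) - 12659/(-7828) = (23583/25810)*(-1/6968) - 12659*(-1/7828) = (23583*(1/25810))*(-1/6968) + 12659/7828 = (23583/25810)*(-1/6968) + 12659/7828 = -23583/179844080 + 12659/7828 = 569115400249/351954864560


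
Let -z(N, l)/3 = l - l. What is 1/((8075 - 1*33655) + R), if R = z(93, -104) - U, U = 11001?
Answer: -1/36581 ≈ -2.7337e-5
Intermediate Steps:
z(N, l) = 0 (z(N, l) = -3*(l - l) = -3*0 = 0)
R = -11001 (R = 0 - 1*11001 = 0 - 11001 = -11001)
1/((8075 - 1*33655) + R) = 1/((8075 - 1*33655) - 11001) = 1/((8075 - 33655) - 11001) = 1/(-25580 - 11001) = 1/(-36581) = -1/36581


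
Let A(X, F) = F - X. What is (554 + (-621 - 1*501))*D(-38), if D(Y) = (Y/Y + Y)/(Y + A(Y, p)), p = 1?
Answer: 21016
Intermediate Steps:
D(Y) = 1 + Y (D(Y) = (Y/Y + Y)/(Y + (1 - Y)) = (1 + Y)/1 = (1 + Y)*1 = 1 + Y)
(554 + (-621 - 1*501))*D(-38) = (554 + (-621 - 1*501))*(1 - 38) = (554 + (-621 - 501))*(-37) = (554 - 1122)*(-37) = -568*(-37) = 21016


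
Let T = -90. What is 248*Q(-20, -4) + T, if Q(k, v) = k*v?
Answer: 19750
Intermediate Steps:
248*Q(-20, -4) + T = 248*(-20*(-4)) - 90 = 248*80 - 90 = 19840 - 90 = 19750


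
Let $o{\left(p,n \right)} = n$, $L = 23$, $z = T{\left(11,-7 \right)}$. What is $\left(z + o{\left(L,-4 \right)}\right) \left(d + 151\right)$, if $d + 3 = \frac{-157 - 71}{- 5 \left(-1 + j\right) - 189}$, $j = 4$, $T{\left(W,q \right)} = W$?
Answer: $\frac{17745}{17} \approx 1043.8$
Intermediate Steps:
$z = 11$
$d = - \frac{32}{17}$ ($d = -3 + \frac{-157 - 71}{- 5 \left(-1 + 4\right) - 189} = -3 - \frac{228}{\left(-5\right) 3 - 189} = -3 - \frac{228}{-15 - 189} = -3 - \frac{228}{-204} = -3 - - \frac{19}{17} = -3 + \frac{19}{17} = - \frac{32}{17} \approx -1.8824$)
$\left(z + o{\left(L,-4 \right)}\right) \left(d + 151\right) = \left(11 - 4\right) \left(- \frac{32}{17} + 151\right) = 7 \cdot \frac{2535}{17} = \frac{17745}{17}$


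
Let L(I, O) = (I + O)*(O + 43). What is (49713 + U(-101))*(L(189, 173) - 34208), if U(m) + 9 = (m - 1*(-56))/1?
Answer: 2184201456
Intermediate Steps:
U(m) = 47 + m (U(m) = -9 + (m - 1*(-56))/1 = -9 + (m + 56)*1 = -9 + (56 + m)*1 = -9 + (56 + m) = 47 + m)
L(I, O) = (43 + O)*(I + O) (L(I, O) = (I + O)*(43 + O) = (43 + O)*(I + O))
(49713 + U(-101))*(L(189, 173) - 34208) = (49713 + (47 - 101))*((173² + 43*189 + 43*173 + 189*173) - 34208) = (49713 - 54)*((29929 + 8127 + 7439 + 32697) - 34208) = 49659*(78192 - 34208) = 49659*43984 = 2184201456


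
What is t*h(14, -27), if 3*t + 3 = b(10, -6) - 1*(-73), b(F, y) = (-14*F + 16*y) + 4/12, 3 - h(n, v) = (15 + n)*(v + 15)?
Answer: -19383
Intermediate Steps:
h(n, v) = 3 - (15 + n)*(15 + v) (h(n, v) = 3 - (15 + n)*(v + 15) = 3 - (15 + n)*(15 + v))
b(F, y) = ⅓ - 14*F + 16*y (b(F, y) = (-14*F + 16*y) + 4*(1/12) = (-14*F + 16*y) + ⅓ = ⅓ - 14*F + 16*y)
t = -497/9 (t = -1 + ((⅓ - 14*10 + 16*(-6)) - 1*(-73))/3 = -1 + ((⅓ - 140 - 96) + 73)/3 = -1 + (-707/3 + 73)/3 = -1 + (⅓)*(-488/3) = -1 - 488/9 = -497/9 ≈ -55.222)
t*h(14, -27) = -497*(-222 - 15*14 - 15*(-27) - 1*14*(-27))/9 = -497*(-222 - 210 + 405 + 378)/9 = -497/9*351 = -19383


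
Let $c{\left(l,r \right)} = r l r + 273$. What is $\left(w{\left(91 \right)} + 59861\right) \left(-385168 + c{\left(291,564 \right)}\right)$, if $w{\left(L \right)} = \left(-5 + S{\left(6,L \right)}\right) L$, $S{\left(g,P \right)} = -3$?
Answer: $5450941497453$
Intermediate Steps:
$c{\left(l,r \right)} = 273 + l r^{2}$ ($c{\left(l,r \right)} = l r r + 273 = l r^{2} + 273 = 273 + l r^{2}$)
$w{\left(L \right)} = - 8 L$ ($w{\left(L \right)} = \left(-5 - 3\right) L = - 8 L$)
$\left(w{\left(91 \right)} + 59861\right) \left(-385168 + c{\left(291,564 \right)}\right) = \left(\left(-8\right) 91 + 59861\right) \left(-385168 + \left(273 + 291 \cdot 564^{2}\right)\right) = \left(-728 + 59861\right) \left(-385168 + \left(273 + 291 \cdot 318096\right)\right) = 59133 \left(-385168 + \left(273 + 92565936\right)\right) = 59133 \left(-385168 + 92566209\right) = 59133 \cdot 92181041 = 5450941497453$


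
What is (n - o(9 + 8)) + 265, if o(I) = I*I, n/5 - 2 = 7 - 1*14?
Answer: -49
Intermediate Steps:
n = -25 (n = 10 + 5*(7 - 1*14) = 10 + 5*(7 - 14) = 10 + 5*(-7) = 10 - 35 = -25)
o(I) = I²
(n - o(9 + 8)) + 265 = (-25 - (9 + 8)²) + 265 = (-25 - 1*17²) + 265 = (-25 - 1*289) + 265 = (-25 - 289) + 265 = -314 + 265 = -49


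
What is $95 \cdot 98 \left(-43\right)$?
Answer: $-400330$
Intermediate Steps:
$95 \cdot 98 \left(-43\right) = 9310 \left(-43\right) = -400330$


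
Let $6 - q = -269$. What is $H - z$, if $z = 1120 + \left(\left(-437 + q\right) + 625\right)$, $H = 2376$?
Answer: $793$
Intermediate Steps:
$q = 275$ ($q = 6 - -269 = 6 + 269 = 275$)
$z = 1583$ ($z = 1120 + \left(\left(-437 + 275\right) + 625\right) = 1120 + \left(-162 + 625\right) = 1120 + 463 = 1583$)
$H - z = 2376 - 1583 = 793$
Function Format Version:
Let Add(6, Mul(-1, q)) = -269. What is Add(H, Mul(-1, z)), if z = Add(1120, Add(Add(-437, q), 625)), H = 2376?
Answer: 793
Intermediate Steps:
q = 275 (q = Add(6, Mul(-1, -269)) = Add(6, 269) = 275)
z = 1583 (z = Add(1120, Add(Add(-437, 275), 625)) = Add(1120, Add(-162, 625)) = Add(1120, 463) = 1583)
Add(H, Mul(-1, z)) = Add(2376, Mul(-1, 1583)) = Add(2376, -1583) = 793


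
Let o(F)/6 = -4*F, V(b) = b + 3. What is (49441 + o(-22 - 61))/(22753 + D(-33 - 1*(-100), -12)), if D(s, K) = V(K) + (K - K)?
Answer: 51433/22744 ≈ 2.2614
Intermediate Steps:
V(b) = 3 + b
D(s, K) = 3 + K (D(s, K) = (3 + K) + (K - K) = (3 + K) + 0 = 3 + K)
o(F) = -24*F (o(F) = 6*(-4*F) = -24*F)
(49441 + o(-22 - 61))/(22753 + D(-33 - 1*(-100), -12)) = (49441 - 24*(-22 - 61))/(22753 + (3 - 12)) = (49441 - 24*(-83))/(22753 - 9) = (49441 + 1992)/22744 = 51433*(1/22744) = 51433/22744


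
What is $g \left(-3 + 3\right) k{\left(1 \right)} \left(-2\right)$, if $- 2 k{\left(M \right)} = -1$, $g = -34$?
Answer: $0$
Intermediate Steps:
$k{\left(M \right)} = \frac{1}{2}$ ($k{\left(M \right)} = \left(- \frac{1}{2}\right) \left(-1\right) = \frac{1}{2}$)
$g \left(-3 + 3\right) k{\left(1 \right)} \left(-2\right) = - 34 \left(-3 + 3\right) \frac{1}{2} \left(-2\right) = - 34 \cdot 0 \cdot \frac{1}{2} \left(-2\right) = \left(-34\right) 0 \left(-2\right) = 0 \left(-2\right) = 0$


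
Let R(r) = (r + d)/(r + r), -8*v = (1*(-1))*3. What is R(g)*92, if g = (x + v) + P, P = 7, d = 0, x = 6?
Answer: 46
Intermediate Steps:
v = 3/8 (v = -1*(-1)*3/8 = -(-1)*3/8 = -⅛*(-3) = 3/8 ≈ 0.37500)
g = 107/8 (g = (6 + 3/8) + 7 = 51/8 + 7 = 107/8 ≈ 13.375)
R(r) = ½ (R(r) = (r + 0)/(r + r) = r/((2*r)) = r*(1/(2*r)) = ½)
R(g)*92 = (½)*92 = 46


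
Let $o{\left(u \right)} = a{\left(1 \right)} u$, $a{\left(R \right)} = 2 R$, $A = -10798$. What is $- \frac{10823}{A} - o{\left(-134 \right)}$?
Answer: $\frac{2904687}{10798} \approx 269.0$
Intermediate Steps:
$o{\left(u \right)} = 2 u$ ($o{\left(u \right)} = 2 \cdot 1 u = 2 u$)
$- \frac{10823}{A} - o{\left(-134 \right)} = - \frac{10823}{-10798} - 2 \left(-134\right) = \left(-10823\right) \left(- \frac{1}{10798}\right) - -268 = \frac{10823}{10798} + 268 = \frac{2904687}{10798}$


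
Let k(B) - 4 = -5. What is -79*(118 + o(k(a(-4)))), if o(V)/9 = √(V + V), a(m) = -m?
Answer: -9322 - 711*I*√2 ≈ -9322.0 - 1005.5*I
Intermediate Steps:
k(B) = -1 (k(B) = 4 - 5 = -1)
o(V) = 9*√2*√V (o(V) = 9*√(V + V) = 9*√(2*V) = 9*(√2*√V) = 9*√2*√V)
-79*(118 + o(k(a(-4)))) = -79*(118 + 9*√2*√(-1)) = -79*(118 + 9*√2*I) = -79*(118 + 9*I*√2) = -9322 - 711*I*√2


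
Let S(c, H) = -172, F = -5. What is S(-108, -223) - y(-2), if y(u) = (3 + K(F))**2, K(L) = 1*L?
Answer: -176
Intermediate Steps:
K(L) = L
y(u) = 4 (y(u) = (3 - 5)**2 = (-2)**2 = 4)
S(-108, -223) - y(-2) = -172 - 1*4 = -172 - 4 = -176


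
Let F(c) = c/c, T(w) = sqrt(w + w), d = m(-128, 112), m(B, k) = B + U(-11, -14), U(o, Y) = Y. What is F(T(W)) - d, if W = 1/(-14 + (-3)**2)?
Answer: 143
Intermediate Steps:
m(B, k) = -14 + B (m(B, k) = B - 14 = -14 + B)
W = -1/5 (W = 1/(-14 + 9) = 1/(-5) = -1/5 ≈ -0.20000)
d = -142 (d = -14 - 128 = -142)
T(w) = sqrt(2)*sqrt(w) (T(w) = sqrt(2*w) = sqrt(2)*sqrt(w))
F(c) = 1
F(T(W)) - d = 1 - 1*(-142) = 1 + 142 = 143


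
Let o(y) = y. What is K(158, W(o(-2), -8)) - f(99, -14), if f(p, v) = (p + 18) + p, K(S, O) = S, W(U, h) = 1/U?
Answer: -58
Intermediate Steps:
f(p, v) = 18 + 2*p (f(p, v) = (18 + p) + p = 18 + 2*p)
K(158, W(o(-2), -8)) - f(99, -14) = 158 - (18 + 2*99) = 158 - (18 + 198) = 158 - 1*216 = 158 - 216 = -58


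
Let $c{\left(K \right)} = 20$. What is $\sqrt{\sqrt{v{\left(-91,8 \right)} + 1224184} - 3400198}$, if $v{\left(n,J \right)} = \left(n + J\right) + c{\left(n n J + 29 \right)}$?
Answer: $\sqrt{-3400198 + \sqrt{1224121}} \approx 1843.7 i$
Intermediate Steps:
$v{\left(n,J \right)} = 20 + J + n$ ($v{\left(n,J \right)} = \left(n + J\right) + 20 = \left(J + n\right) + 20 = 20 + J + n$)
$\sqrt{\sqrt{v{\left(-91,8 \right)} + 1224184} - 3400198} = \sqrt{\sqrt{\left(20 + 8 - 91\right) + 1224184} - 3400198} = \sqrt{\sqrt{-63 + 1224184} - 3400198} = \sqrt{\sqrt{1224121} - 3400198} = \sqrt{-3400198 + \sqrt{1224121}}$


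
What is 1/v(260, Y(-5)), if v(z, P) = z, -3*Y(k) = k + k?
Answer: 1/260 ≈ 0.0038462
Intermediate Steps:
Y(k) = -2*k/3 (Y(k) = -(k + k)/3 = -2*k/3)
1/v(260, Y(-5)) = 1/260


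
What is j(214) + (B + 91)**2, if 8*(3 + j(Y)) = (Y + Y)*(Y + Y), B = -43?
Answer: 25199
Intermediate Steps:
j(Y) = -3 + Y**2/2 (j(Y) = -3 + ((Y + Y)*(Y + Y))/8 = -3 + ((2*Y)*(2*Y))/8 = -3 + (4*Y**2)/8 = -3 + Y**2/2)
j(214) + (B + 91)**2 = (-3 + (1/2)*214**2) + (-43 + 91)**2 = (-3 + (1/2)*45796) + 48**2 = (-3 + 22898) + 2304 = 22895 + 2304 = 25199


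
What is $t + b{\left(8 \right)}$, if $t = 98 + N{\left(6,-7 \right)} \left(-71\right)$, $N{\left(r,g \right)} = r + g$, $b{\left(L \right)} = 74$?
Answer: $243$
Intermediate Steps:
$N{\left(r,g \right)} = g + r$
$t = 169$ ($t = 98 + \left(-7 + 6\right) \left(-71\right) = 98 - -71 = 98 + 71 = 169$)
$t + b{\left(8 \right)} = 169 + 74 = 243$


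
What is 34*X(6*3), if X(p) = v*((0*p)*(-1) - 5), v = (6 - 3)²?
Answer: -1530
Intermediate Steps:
v = 9 (v = 3² = 9)
X(p) = -45 (X(p) = 9*((0*p)*(-1) - 5) = 9*(0*(-1) - 5) = 9*(0 - 5) = 9*(-5) = -45)
34*X(6*3) = 34*(-45) = -1530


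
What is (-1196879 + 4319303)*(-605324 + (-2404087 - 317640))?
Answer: -10388463891624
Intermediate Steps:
(-1196879 + 4319303)*(-605324 + (-2404087 - 317640)) = 3122424*(-605324 - 2721727) = 3122424*(-3327051) = -10388463891624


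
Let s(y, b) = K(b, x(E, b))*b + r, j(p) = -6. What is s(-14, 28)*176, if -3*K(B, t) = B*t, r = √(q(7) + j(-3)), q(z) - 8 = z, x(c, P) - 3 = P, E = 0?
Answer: -4275920/3 ≈ -1.4253e+6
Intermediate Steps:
x(c, P) = 3 + P
q(z) = 8 + z
r = 3 (r = √((8 + 7) - 6) = √(15 - 6) = √9 = 3)
K(B, t) = -B*t/3
s(y, b) = 3 - b²*(3 + b)/3 (s(y, b) = (-b*(3 + b)/3)*b + 3 = -b²*(3 + b)/3 + 3 = 3 - b²*(3 + b)/3)
s(-14, 28)*176 = (3 - 1*28² - ⅓*28³)*176 = (3 - 1*784 - ⅓*21952)*176 = (3 - 784 - 21952/3)*176 = -24295/3*176 = -4275920/3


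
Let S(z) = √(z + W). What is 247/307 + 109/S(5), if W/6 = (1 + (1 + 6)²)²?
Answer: 247/307 + 109*√15005/15005 ≈ 1.6944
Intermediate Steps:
W = 15000 (W = 6*(1 + (1 + 6)²)² = 6*(1 + 7²)² = 6*(1 + 49)² = 6*50² = 6*2500 = 15000)
S(z) = √(15000 + z) (S(z) = √(z + 15000) = √(15000 + z))
247/307 + 109/S(5) = 247/307 + 109/(√(15000 + 5)) = 247*(1/307) + 109/(√15005) = 247/307 + 109*(√15005/15005) = 247/307 + 109*√15005/15005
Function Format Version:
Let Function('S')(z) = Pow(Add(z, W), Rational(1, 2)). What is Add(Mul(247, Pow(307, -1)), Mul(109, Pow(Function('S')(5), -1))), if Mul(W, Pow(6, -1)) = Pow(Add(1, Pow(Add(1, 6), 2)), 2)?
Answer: Add(Rational(247, 307), Mul(Rational(109, 15005), Pow(15005, Rational(1, 2)))) ≈ 1.6944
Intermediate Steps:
W = 15000 (W = Mul(6, Pow(Add(1, Pow(Add(1, 6), 2)), 2)) = Mul(6, Pow(Add(1, Pow(7, 2)), 2)) = Mul(6, Pow(Add(1, 49), 2)) = Mul(6, Pow(50, 2)) = Mul(6, 2500) = 15000)
Function('S')(z) = Pow(Add(15000, z), Rational(1, 2)) (Function('S')(z) = Pow(Add(z, 15000), Rational(1, 2)) = Pow(Add(15000, z), Rational(1, 2)))
Add(Mul(247, Pow(307, -1)), Mul(109, Pow(Function('S')(5), -1))) = Add(Mul(247, Pow(307, -1)), Mul(109, Pow(Pow(Add(15000, 5), Rational(1, 2)), -1))) = Add(Mul(247, Rational(1, 307)), Mul(109, Pow(Pow(15005, Rational(1, 2)), -1))) = Add(Rational(247, 307), Mul(109, Mul(Rational(1, 15005), Pow(15005, Rational(1, 2))))) = Add(Rational(247, 307), Mul(Rational(109, 15005), Pow(15005, Rational(1, 2))))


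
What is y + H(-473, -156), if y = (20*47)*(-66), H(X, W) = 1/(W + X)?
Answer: -39023161/629 ≈ -62040.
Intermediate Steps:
y = -62040 (y = 940*(-66) = -62040)
y + H(-473, -156) = -62040 + 1/(-156 - 473) = -62040 + 1/(-629) = -62040 - 1/629 = -39023161/629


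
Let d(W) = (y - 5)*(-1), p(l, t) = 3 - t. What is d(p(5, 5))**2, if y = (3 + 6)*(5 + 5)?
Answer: 7225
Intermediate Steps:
y = 90 (y = 9*10 = 90)
d(W) = -85 (d(W) = (90 - 5)*(-1) = 85*(-1) = -85)
d(p(5, 5))**2 = (-85)**2 = 7225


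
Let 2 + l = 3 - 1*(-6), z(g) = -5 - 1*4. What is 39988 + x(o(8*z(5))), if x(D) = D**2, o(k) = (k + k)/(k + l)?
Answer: 168970036/4225 ≈ 39993.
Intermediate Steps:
z(g) = -9 (z(g) = -5 - 4 = -9)
l = 7 (l = -2 + (3 - 1*(-6)) = -2 + (3 + 6) = -2 + 9 = 7)
o(k) = 2*k/(7 + k) (o(k) = (k + k)/(k + 7) = (2*k)/(7 + k) = 2*k/(7 + k))
39988 + x(o(8*z(5))) = 39988 + (2*(8*(-9))/(7 + 8*(-9)))**2 = 39988 + (2*(-72)/(7 - 72))**2 = 39988 + (2*(-72)/(-65))**2 = 39988 + (2*(-72)*(-1/65))**2 = 39988 + (144/65)**2 = 39988 + 20736/4225 = 168970036/4225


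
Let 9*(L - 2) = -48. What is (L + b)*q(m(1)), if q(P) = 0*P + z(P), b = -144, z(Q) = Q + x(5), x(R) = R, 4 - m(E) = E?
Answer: -3536/3 ≈ -1178.7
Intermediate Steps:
L = -10/3 (L = 2 + (⅑)*(-48) = 2 - 16/3 = -10/3 ≈ -3.3333)
m(E) = 4 - E
z(Q) = 5 + Q (z(Q) = Q + 5 = 5 + Q)
q(P) = 5 + P (q(P) = 0*P + (5 + P) = 0 + (5 + P) = 5 + P)
(L + b)*q(m(1)) = (-10/3 - 144)*(5 + (4 - 1*1)) = -442*(5 + (4 - 1))/3 = -442*(5 + 3)/3 = -442/3*8 = -3536/3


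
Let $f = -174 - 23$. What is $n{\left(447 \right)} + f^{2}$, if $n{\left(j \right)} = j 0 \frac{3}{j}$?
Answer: $38809$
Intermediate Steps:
$f = -197$ ($f = -174 - 23 = -197$)
$n{\left(j \right)} = 0$ ($n{\left(j \right)} = 0 \frac{3}{j} = 0$)
$n{\left(447 \right)} + f^{2} = 0 + \left(-197\right)^{2} = 0 + 38809 = 38809$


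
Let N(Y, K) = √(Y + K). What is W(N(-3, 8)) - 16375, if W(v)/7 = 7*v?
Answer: -16375 + 49*√5 ≈ -16265.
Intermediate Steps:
N(Y, K) = √(K + Y)
W(v) = 49*v (W(v) = 7*(7*v) = 49*v)
W(N(-3, 8)) - 16375 = 49*√(8 - 3) - 16375 = 49*√5 - 16375 = -16375 + 49*√5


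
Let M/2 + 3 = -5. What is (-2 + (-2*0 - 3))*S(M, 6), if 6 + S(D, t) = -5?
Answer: 55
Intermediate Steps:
M = -16 (M = -6 + 2*(-5) = -6 - 10 = -16)
S(D, t) = -11 (S(D, t) = -6 - 5 = -11)
(-2 + (-2*0 - 3))*S(M, 6) = (-2 + (-2*0 - 3))*(-11) = (-2 + (0 - 3))*(-11) = (-2 - 3)*(-11) = -5*(-11) = 55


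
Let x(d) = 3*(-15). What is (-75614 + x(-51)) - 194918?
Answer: -270577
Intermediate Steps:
x(d) = -45
(-75614 + x(-51)) - 194918 = (-75614 - 45) - 194918 = -75659 - 194918 = -270577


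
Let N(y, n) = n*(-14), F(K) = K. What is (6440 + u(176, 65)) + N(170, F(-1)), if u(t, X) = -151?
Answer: 6303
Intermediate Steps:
N(y, n) = -14*n
(6440 + u(176, 65)) + N(170, F(-1)) = (6440 - 151) - 14*(-1) = 6289 + 14 = 6303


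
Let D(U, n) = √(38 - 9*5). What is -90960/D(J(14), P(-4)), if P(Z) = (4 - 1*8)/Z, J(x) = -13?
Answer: 90960*I*√7/7 ≈ 34380.0*I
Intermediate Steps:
P(Z) = -4/Z (P(Z) = (4 - 8)/Z = -4/Z)
D(U, n) = I*√7 (D(U, n) = √(38 - 45) = √(-7) = I*√7)
-90960/D(J(14), P(-4)) = -90960*(-I*√7/7) = -(-90960)*I*√7/7 = 90960*I*√7/7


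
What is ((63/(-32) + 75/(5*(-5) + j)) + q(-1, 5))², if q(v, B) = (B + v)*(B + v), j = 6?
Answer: 37589161/369664 ≈ 101.68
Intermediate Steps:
q(v, B) = (B + v)²
((63/(-32) + 75/(5*(-5) + j)) + q(-1, 5))² = ((63/(-32) + 75/(5*(-5) + 6)) + (5 - 1)²)² = ((63*(-1/32) + 75/(-25 + 6)) + 4²)² = ((-63/32 + 75/(-19)) + 16)² = ((-63/32 + 75*(-1/19)) + 16)² = ((-63/32 - 75/19) + 16)² = (-3597/608 + 16)² = (6131/608)² = 37589161/369664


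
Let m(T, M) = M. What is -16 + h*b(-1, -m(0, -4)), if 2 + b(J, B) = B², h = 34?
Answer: 460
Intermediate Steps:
b(J, B) = -2 + B²
-16 + h*b(-1, -m(0, -4)) = -16 + 34*(-2 + (-1*(-4))²) = -16 + 34*(-2 + 4²) = -16 + 34*(-2 + 16) = -16 + 34*14 = -16 + 476 = 460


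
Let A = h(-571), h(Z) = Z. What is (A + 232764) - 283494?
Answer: -51301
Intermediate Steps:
A = -571
(A + 232764) - 283494 = (-571 + 232764) - 283494 = 232193 - 283494 = -51301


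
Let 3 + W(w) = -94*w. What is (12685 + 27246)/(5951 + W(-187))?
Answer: 39931/23526 ≈ 1.6973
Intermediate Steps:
W(w) = -3 - 94*w
(12685 + 27246)/(5951 + W(-187)) = (12685 + 27246)/(5951 + (-3 - 94*(-187))) = 39931/(5951 + (-3 + 17578)) = 39931/(5951 + 17575) = 39931/23526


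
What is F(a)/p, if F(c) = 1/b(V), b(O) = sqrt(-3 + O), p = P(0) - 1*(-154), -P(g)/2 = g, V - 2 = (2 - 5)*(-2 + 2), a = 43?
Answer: -I/154 ≈ -0.0064935*I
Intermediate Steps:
V = 2 (V = 2 + (2 - 5)*(-2 + 2) = 2 - 3*0 = 2 + 0 = 2)
P(g) = -2*g
p = 154 (p = -2*0 - 1*(-154) = 0 + 154 = 154)
F(c) = -I (F(c) = 1/(sqrt(-3 + 2)) = 1/(sqrt(-1)) = 1/I = -I)
F(a)/p = -I/154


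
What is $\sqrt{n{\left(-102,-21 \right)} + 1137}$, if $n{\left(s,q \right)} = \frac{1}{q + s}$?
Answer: $\frac{5 \sqrt{688062}}{123} \approx 33.719$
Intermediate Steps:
$\sqrt{n{\left(-102,-21 \right)} + 1137} = \sqrt{\frac{1}{-21 - 102} + 1137} = \sqrt{\frac{1}{-123} + 1137} = \sqrt{- \frac{1}{123} + 1137} = \sqrt{\frac{139850}{123}} = \frac{5 \sqrt{688062}}{123}$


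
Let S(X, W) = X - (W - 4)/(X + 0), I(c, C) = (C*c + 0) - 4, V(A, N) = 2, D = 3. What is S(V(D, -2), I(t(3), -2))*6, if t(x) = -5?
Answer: 6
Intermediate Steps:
I(c, C) = -4 + C*c (I(c, C) = C*c - 4 = -4 + C*c)
S(X, W) = X - (-4 + W)/X
S(V(D, -2), I(t(3), -2))*6 = ((4 + 2² - (-4 - 2*(-5)))/2)*6 = ((4 + 4 - (-4 + 10))/2)*6 = ((4 + 4 - 1*6)/2)*6 = ((4 + 4 - 6)/2)*6 = ((½)*2)*6 = 1*6 = 6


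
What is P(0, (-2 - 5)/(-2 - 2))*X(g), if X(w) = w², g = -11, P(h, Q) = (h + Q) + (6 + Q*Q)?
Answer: 20933/16 ≈ 1308.3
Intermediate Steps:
P(h, Q) = 6 + Q + h + Q² (P(h, Q) = (Q + h) + (6 + Q²) = 6 + Q + h + Q²)
P(0, (-2 - 5)/(-2 - 2))*X(g) = (6 + (-2 - 5)/(-2 - 2) + 0 + ((-2 - 5)/(-2 - 2))²)*(-11)² = (6 - 7/(-4) + 0 + (-7/(-4))²)*121 = (6 - 7*(-¼) + 0 + (-7*(-¼))²)*121 = (6 + 7/4 + 0 + (7/4)²)*121 = (6 + 7/4 + 0 + 49/16)*121 = (173/16)*121 = 20933/16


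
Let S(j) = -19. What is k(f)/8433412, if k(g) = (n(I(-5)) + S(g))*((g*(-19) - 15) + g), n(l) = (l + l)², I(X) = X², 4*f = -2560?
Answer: 2195685/648724 ≈ 3.3846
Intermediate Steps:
f = -640 (f = (¼)*(-2560) = -640)
n(l) = 4*l² (n(l) = (2*l)² = 4*l²)
k(g) = -37215 - 44658*g (k(g) = (4*((-5)²)² - 19)*((g*(-19) - 15) + g) = (4*25² - 19)*((-19*g - 15) + g) = (4*625 - 19)*((-15 - 19*g) + g) = (2500 - 19)*(-15 - 18*g) = 2481*(-15 - 18*g) = -37215 - 44658*g)
k(f)/8433412 = (-37215 - 44658*(-640))/8433412 = (-37215 + 28581120)*(1/8433412) = 28543905*(1/8433412) = 2195685/648724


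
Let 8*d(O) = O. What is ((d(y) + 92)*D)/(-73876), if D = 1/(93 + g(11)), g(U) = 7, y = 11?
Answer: -747/59100800 ≈ -1.2639e-5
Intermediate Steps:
d(O) = O/8
D = 1/100 (D = 1/(93 + 7) = 1/100 ≈ 0.010000)
((d(y) + 92)*D)/(-73876) = (((⅛)*11 + 92)*(1/100))/(-73876) = ((11/8 + 92)*(1/100))*(-1/73876) = ((747/8)*(1/100))*(-1/73876) = (747/800)*(-1/73876) = -747/59100800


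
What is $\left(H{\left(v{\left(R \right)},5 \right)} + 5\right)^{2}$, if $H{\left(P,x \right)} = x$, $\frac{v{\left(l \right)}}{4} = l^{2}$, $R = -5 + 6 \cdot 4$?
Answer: $100$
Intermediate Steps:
$R = 19$ ($R = -5 + 24 = 19$)
$v{\left(l \right)} = 4 l^{2}$
$\left(H{\left(v{\left(R \right)},5 \right)} + 5\right)^{2} = \left(5 + 5\right)^{2} = 10^{2} = 100$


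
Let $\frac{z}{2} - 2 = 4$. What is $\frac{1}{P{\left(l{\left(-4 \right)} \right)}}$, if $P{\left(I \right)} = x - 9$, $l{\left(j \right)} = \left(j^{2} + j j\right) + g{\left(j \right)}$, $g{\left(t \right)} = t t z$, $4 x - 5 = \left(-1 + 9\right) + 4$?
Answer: $- \frac{4}{19} \approx -0.21053$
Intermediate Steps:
$z = 12$ ($z = 4 + 2 \cdot 4 = 4 + 8 = 12$)
$x = \frac{17}{4}$ ($x = \frac{5}{4} + \frac{\left(-1 + 9\right) + 4}{4} = \frac{5}{4} + \frac{8 + 4}{4} = \frac{5}{4} + \frac{1}{4} \cdot 12 = \frac{5}{4} + 3 = \frac{17}{4} \approx 4.25$)
$g{\left(t \right)} = 12 t^{2}$ ($g{\left(t \right)} = t t 12 = t^{2} \cdot 12 = 12 t^{2}$)
$l{\left(j \right)} = 14 j^{2}$ ($l{\left(j \right)} = \left(j^{2} + j j\right) + 12 j^{2} = \left(j^{2} + j^{2}\right) + 12 j^{2} = 2 j^{2} + 12 j^{2} = 14 j^{2}$)
$P{\left(I \right)} = - \frac{19}{4}$ ($P{\left(I \right)} = \frac{17}{4} - 9 = - \frac{19}{4}$)
$\frac{1}{P{\left(l{\left(-4 \right)} \right)}} = \frac{1}{- \frac{19}{4}} = - \frac{4}{19}$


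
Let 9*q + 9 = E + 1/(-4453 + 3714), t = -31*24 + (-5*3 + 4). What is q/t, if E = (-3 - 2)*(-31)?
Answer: -107893/5021505 ≈ -0.021486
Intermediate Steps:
t = -755 (t = -744 + (-15 + 4) = -744 - 11 = -755)
E = 155 (E = -5*(-31) = 155)
q = 107893/6651 (q = -1 + (155 + 1/(-4453 + 3714))/9 = -1 + (155 + 1/(-739))/9 = -1 + (155 - 1/739)/9 = -1 + (1/9)*(114544/739) = -1 + 114544/6651 = 107893/6651 ≈ 16.222)
q/t = (107893/6651)/(-755) = (107893/6651)*(-1/755) = -107893/5021505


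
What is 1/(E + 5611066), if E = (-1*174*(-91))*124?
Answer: 1/7574482 ≈ 1.3202e-7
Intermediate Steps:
E = 1963416 (E = -174*(-91)*124 = 15834*124 = 1963416)
1/(E + 5611066) = 1/(1963416 + 5611066) = 1/7574482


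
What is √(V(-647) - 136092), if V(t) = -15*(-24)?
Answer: 2*I*√33933 ≈ 368.42*I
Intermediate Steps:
V(t) = 360
√(V(-647) - 136092) = √(360 - 136092) = √(-135732) = 2*I*√33933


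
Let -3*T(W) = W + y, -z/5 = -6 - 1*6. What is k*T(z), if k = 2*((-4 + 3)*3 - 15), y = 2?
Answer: 744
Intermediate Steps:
z = 60 (z = -5*(-6 - 1*6) = -5*(-6 - 6) = -5*(-12) = 60)
T(W) = -⅔ - W/3 (T(W) = -(W + 2)/3 = -(2 + W)/3 = -⅔ - W/3)
k = -36 (k = 2*(-1*3 - 15) = 2*(-3 - 15) = 2*(-18) = -36)
k*T(z) = -36*(-⅔ - ⅓*60) = -36*(-⅔ - 20) = -36*(-62/3) = 744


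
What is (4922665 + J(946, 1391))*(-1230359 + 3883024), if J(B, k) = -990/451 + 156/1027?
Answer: 42295431196719805/3239 ≈ 1.3058e+13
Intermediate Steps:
J(B, k) = -6618/3239 (J(B, k) = -990*1/451 + 156*(1/1027) = -90/41 + 12/79 = -6618/3239)
(4922665 + J(946, 1391))*(-1230359 + 3883024) = (4922665 - 6618/3239)*(-1230359 + 3883024) = (15944505317/3239)*2652665 = 42295431196719805/3239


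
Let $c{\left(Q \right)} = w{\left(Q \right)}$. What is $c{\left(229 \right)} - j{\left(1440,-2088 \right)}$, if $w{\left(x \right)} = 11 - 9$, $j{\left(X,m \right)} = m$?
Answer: $2090$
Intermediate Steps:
$w{\left(x \right)} = 2$
$c{\left(Q \right)} = 2$
$c{\left(229 \right)} - j{\left(1440,-2088 \right)} = 2 - -2088 = 2 + 2088 = 2090$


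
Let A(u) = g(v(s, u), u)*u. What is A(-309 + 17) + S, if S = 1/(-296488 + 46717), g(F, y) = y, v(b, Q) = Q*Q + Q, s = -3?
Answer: 21296474543/249771 ≈ 85264.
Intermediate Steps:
v(b, Q) = Q + Q² (v(b, Q) = Q² + Q = Q + Q²)
A(u) = u² (A(u) = u*u = u²)
S = -1/249771 (S = 1/(-249771) = -1/249771 ≈ -4.0037e-6)
A(-309 + 17) + S = (-309 + 17)² - 1/249771 = (-292)² - 1/249771 = 85264 - 1/249771 = 21296474543/249771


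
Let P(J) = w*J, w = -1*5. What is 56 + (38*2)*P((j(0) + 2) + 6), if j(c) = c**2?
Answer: -2984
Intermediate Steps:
w = -5
P(J) = -5*J
56 + (38*2)*P((j(0) + 2) + 6) = 56 + (38*2)*(-5*((0**2 + 2) + 6)) = 56 + 76*(-5*((0 + 2) + 6)) = 56 + 76*(-5*(2 + 6)) = 56 + 76*(-5*8) = 56 + 76*(-40) = 56 - 3040 = -2984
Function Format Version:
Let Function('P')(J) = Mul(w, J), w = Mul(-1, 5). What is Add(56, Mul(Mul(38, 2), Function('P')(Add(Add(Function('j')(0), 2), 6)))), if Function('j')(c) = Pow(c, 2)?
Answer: -2984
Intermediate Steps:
w = -5
Function('P')(J) = Mul(-5, J)
Add(56, Mul(Mul(38, 2), Function('P')(Add(Add(Function('j')(0), 2), 6)))) = Add(56, Mul(Mul(38, 2), Mul(-5, Add(Add(Pow(0, 2), 2), 6)))) = Add(56, Mul(76, Mul(-5, Add(Add(0, 2), 6)))) = Add(56, Mul(76, Mul(-5, Add(2, 6)))) = Add(56, Mul(76, Mul(-5, 8))) = Add(56, Mul(76, -40)) = Add(56, -3040) = -2984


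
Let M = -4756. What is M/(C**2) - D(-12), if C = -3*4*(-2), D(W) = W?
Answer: 539/144 ≈ 3.7431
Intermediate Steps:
C = 24 (C = -12*(-2) = 24)
M/(C**2) - D(-12) = -4756/(24**2) - 1*(-12) = -4756/576 + 12 = -4756*1/576 + 12 = -1189/144 + 12 = 539/144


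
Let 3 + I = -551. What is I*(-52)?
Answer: 28808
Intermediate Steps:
I = -554 (I = -3 - 551 = -554)
I*(-52) = -554*(-52) = 28808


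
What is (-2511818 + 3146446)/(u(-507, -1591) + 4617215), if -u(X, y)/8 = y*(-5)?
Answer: 634628/4553575 ≈ 0.13937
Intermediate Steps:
u(X, y) = 40*y (u(X, y) = -8*y*(-5) = -(-40)*y = 40*y)
(-2511818 + 3146446)/(u(-507, -1591) + 4617215) = (-2511818 + 3146446)/(40*(-1591) + 4617215) = 634628/(-63640 + 4617215) = 634628/4553575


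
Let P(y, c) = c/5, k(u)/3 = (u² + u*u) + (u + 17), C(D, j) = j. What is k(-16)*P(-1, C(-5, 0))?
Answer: 0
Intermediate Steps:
k(u) = 51 + 3*u + 6*u² (k(u) = 3*((u² + u*u) + (u + 17)) = 3*((u² + u²) + (17 + u)) = 3*(2*u² + (17 + u)) = 3*(17 + u + 2*u²) = 51 + 3*u + 6*u²)
P(y, c) = c/5 (P(y, c) = c*(⅕) = c/5)
k(-16)*P(-1, C(-5, 0)) = (51 + 3*(-16) + 6*(-16)²)*((⅕)*0) = (51 - 48 + 6*256)*0 = (51 - 48 + 1536)*0 = 1539*0 = 0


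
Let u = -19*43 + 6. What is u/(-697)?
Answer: 811/697 ≈ 1.1636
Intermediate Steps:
u = -811 (u = -817 + 6 = -811)
u/(-697) = -811/(-697) = -811*(-1/697) = 811/697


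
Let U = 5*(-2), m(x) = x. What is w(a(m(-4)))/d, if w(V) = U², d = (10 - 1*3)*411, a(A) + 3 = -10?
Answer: 100/2877 ≈ 0.034758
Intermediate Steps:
U = -10
a(A) = -13 (a(A) = -3 - 10 = -13)
d = 2877 (d = (10 - 3)*411 = 7*411 = 2877)
w(V) = 100 (w(V) = (-10)² = 100)
w(a(m(-4)))/d = 100/2877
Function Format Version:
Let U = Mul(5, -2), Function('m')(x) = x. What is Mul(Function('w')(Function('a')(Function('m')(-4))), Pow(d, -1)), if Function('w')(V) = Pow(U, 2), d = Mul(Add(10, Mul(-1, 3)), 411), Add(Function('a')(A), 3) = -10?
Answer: Rational(100, 2877) ≈ 0.034758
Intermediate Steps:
U = -10
Function('a')(A) = -13 (Function('a')(A) = Add(-3, -10) = -13)
d = 2877 (d = Mul(Add(10, -3), 411) = Mul(7, 411) = 2877)
Function('w')(V) = 100 (Function('w')(V) = Pow(-10, 2) = 100)
Mul(Function('w')(Function('a')(Function('m')(-4))), Pow(d, -1)) = Mul(100, Pow(2877, -1)) = Mul(100, Rational(1, 2877)) = Rational(100, 2877)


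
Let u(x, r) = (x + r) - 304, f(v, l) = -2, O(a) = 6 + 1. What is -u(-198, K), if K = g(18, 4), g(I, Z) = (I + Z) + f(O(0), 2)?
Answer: 482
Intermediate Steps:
O(a) = 7
g(I, Z) = -2 + I + Z (g(I, Z) = (I + Z) - 2 = -2 + I + Z)
K = 20 (K = -2 + 18 + 4 = 20)
u(x, r) = -304 + r + x (u(x, r) = (r + x) - 304 = -304 + r + x)
-u(-198, K) = -(-304 + 20 - 198) = -1*(-482) = 482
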